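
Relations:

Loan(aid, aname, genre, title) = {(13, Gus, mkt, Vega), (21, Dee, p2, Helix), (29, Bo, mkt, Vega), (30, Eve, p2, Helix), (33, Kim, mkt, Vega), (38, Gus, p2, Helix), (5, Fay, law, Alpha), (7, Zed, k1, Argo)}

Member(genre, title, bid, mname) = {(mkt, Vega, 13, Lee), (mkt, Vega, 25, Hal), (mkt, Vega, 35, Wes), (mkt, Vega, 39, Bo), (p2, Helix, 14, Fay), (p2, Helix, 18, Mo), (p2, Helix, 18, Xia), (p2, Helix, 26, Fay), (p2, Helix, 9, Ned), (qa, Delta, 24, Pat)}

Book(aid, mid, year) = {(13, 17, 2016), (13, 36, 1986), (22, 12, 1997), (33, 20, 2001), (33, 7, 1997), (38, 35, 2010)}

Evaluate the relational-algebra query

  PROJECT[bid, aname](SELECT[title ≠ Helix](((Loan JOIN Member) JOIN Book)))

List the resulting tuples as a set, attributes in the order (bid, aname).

Joining Loan and Member on genre, title yields {(13, Gus, mkt, Vega, 13, Lee), (13, Gus, mkt, Vega, 25, Hal), (13, Gus, mkt, Vega, 35, Wes), (13, Gus, mkt, Vega, 39, Bo), (21, Dee, p2, Helix, 14, Fay), (21, Dee, p2, Helix, 18, Mo), (21, Dee, p2, Helix, 18, Xia), (21, Dee, p2, Helix, 26, Fay), (21, Dee, p2, Helix, 9, Ned), (29, Bo, mkt, Vega, 13, Lee), (29, Bo, mkt, Vega, 25, Hal), (29, Bo, mkt, Vega, 35, Wes), (29, Bo, mkt, Vega, 39, Bo), (30, Eve, p2, Helix, 14, Fay), (30, Eve, p2, Helix, 18, Mo), (30, Eve, p2, Helix, 18, Xia), (30, Eve, p2, Helix, 26, Fay), (30, Eve, p2, Helix, 9, Ned), (33, Kim, mkt, Vega, 13, Lee), (33, Kim, mkt, Vega, 25, Hal), (33, Kim, mkt, Vega, 35, Wes), (33, Kim, mkt, Vega, 39, Bo), (38, Gus, p2, Helix, 14, Fay), (38, Gus, p2, Helix, 18, Mo), (38, Gus, p2, Helix, 18, Xia), (38, Gus, p2, Helix, 26, Fay), (38, Gus, p2, Helix, 9, Ned)}.
Joining (Loan JOIN Member) and Book on aid yields {(13, Gus, mkt, Vega, 13, Lee, 17, 2016), (13, Gus, mkt, Vega, 13, Lee, 36, 1986), (13, Gus, mkt, Vega, 25, Hal, 17, 2016), (13, Gus, mkt, Vega, 25, Hal, 36, 1986), (13, Gus, mkt, Vega, 35, Wes, 17, 2016), (13, Gus, mkt, Vega, 35, Wes, 36, 1986), (13, Gus, mkt, Vega, 39, Bo, 17, 2016), (13, Gus, mkt, Vega, 39, Bo, 36, 1986), (33, Kim, mkt, Vega, 13, Lee, 20, 2001), (33, Kim, mkt, Vega, 13, Lee, 7, 1997), (33, Kim, mkt, Vega, 25, Hal, 20, 2001), (33, Kim, mkt, Vega, 25, Hal, 7, 1997), (33, Kim, mkt, Vega, 35, Wes, 20, 2001), (33, Kim, mkt, Vega, 35, Wes, 7, 1997), (33, Kim, mkt, Vega, 39, Bo, 20, 2001), (33, Kim, mkt, Vega, 39, Bo, 7, 1997), (38, Gus, p2, Helix, 14, Fay, 35, 2010), (38, Gus, p2, Helix, 18, Mo, 35, 2010), (38, Gus, p2, Helix, 18, Xia, 35, 2010), (38, Gus, p2, Helix, 26, Fay, 35, 2010), (38, Gus, p2, Helix, 9, Ned, 35, 2010)}.
σ[title ≠ Helix]: keep tuples satisfying title ≠ Helix → {(13, Gus, mkt, Vega, 13, Lee, 17, 2016), (13, Gus, mkt, Vega, 13, Lee, 36, 1986), (13, Gus, mkt, Vega, 25, Hal, 17, 2016), (13, Gus, mkt, Vega, 25, Hal, 36, 1986), (13, Gus, mkt, Vega, 35, Wes, 17, 2016), (13, Gus, mkt, Vega, 35, Wes, 36, 1986), (13, Gus, mkt, Vega, 39, Bo, 17, 2016), (13, Gus, mkt, Vega, 39, Bo, 36, 1986), (33, Kim, mkt, Vega, 13, Lee, 20, 2001), (33, Kim, mkt, Vega, 13, Lee, 7, 1997), (33, Kim, mkt, Vega, 25, Hal, 20, 2001), (33, Kim, mkt, Vega, 25, Hal, 7, 1997), (33, Kim, mkt, Vega, 35, Wes, 20, 2001), (33, Kim, mkt, Vega, 35, Wes, 7, 1997), (33, Kim, mkt, Vega, 39, Bo, 20, 2001), (33, Kim, mkt, Vega, 39, Bo, 7, 1997)}
Projecting to bid, aname (8 duplicate(s) eliminated): {(13, Gus), (13, Kim), (25, Gus), (25, Kim), (35, Gus), (35, Kim), (39, Gus), (39, Kim)}

{(13, Gus), (13, Kim), (25, Gus), (25, Kim), (35, Gus), (35, Kim), (39, Gus), (39, Kim)}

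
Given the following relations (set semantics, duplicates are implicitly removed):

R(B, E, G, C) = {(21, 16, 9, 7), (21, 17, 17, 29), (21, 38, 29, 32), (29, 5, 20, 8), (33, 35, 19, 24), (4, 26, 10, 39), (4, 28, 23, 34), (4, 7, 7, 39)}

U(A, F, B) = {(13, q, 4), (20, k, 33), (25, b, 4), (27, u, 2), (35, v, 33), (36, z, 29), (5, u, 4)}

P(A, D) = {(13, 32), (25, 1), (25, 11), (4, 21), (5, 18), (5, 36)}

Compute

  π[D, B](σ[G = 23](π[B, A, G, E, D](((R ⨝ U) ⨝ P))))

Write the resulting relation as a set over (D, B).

R ⋈ U (natural join on B): {(29, 5, 20, 8, 36, z), (33, 35, 19, 24, 20, k), (33, 35, 19, 24, 35, v), (4, 26, 10, 39, 13, q), (4, 26, 10, 39, 25, b), (4, 26, 10, 39, 5, u), (4, 28, 23, 34, 13, q), (4, 28, 23, 34, 25, b), (4, 28, 23, 34, 5, u), (4, 7, 7, 39, 13, q), (4, 7, 7, 39, 25, b), (4, 7, 7, 39, 5, u)}
(R ⨝ U) ⋈ P (natural join on A): {(4, 26, 10, 39, 13, q, 32), (4, 26, 10, 39, 25, b, 1), (4, 26, 10, 39, 25, b, 11), (4, 26, 10, 39, 5, u, 18), (4, 26, 10, 39, 5, u, 36), (4, 28, 23, 34, 13, q, 32), (4, 28, 23, 34, 25, b, 1), (4, 28, 23, 34, 25, b, 11), (4, 28, 23, 34, 5, u, 18), (4, 28, 23, 34, 5, u, 36), (4, 7, 7, 39, 13, q, 32), (4, 7, 7, 39, 25, b, 1), (4, 7, 7, 39, 25, b, 11), (4, 7, 7, 39, 5, u, 18), (4, 7, 7, 39, 5, u, 36)}
Keep only column(s) B, A, G, E, D: {(4, 13, 10, 26, 32), (4, 13, 23, 28, 32), (4, 13, 7, 7, 32), (4, 25, 10, 26, 1), (4, 25, 10, 26, 11), (4, 25, 23, 28, 1), (4, 25, 23, 28, 11), (4, 25, 7, 7, 1), (4, 25, 7, 7, 11), (4, 5, 10, 26, 18), (4, 5, 10, 26, 36), (4, 5, 23, 28, 18), (4, 5, 23, 28, 36), (4, 5, 7, 7, 18), (4, 5, 7, 7, 36)}
σ[G = 23]: keep tuples satisfying G = 23 → {(4, 13, 23, 28, 32), (4, 25, 23, 28, 1), (4, 25, 23, 28, 11), (4, 5, 23, 28, 18), (4, 5, 23, 28, 36)}
Keep only column(s) D, B: {(1, 4), (11, 4), (18, 4), (32, 4), (36, 4)}

{(1, 4), (11, 4), (18, 4), (32, 4), (36, 4)}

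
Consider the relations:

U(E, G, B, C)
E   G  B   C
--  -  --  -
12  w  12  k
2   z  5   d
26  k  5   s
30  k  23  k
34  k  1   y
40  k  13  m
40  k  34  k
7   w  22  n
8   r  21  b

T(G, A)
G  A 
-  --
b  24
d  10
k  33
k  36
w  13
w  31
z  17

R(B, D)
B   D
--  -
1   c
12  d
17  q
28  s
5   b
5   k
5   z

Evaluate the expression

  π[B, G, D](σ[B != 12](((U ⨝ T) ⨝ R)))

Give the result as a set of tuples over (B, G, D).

U ⋈ T (natural join on G): {(12, w, 12, k, 13), (12, w, 12, k, 31), (2, z, 5, d, 17), (26, k, 5, s, 33), (26, k, 5, s, 36), (30, k, 23, k, 33), (30, k, 23, k, 36), (34, k, 1, y, 33), (34, k, 1, y, 36), (40, k, 13, m, 33), (40, k, 13, m, 36), (40, k, 34, k, 33), (40, k, 34, k, 36), (7, w, 22, n, 13), (7, w, 22, n, 31)}
(U ⨝ T) ⋈ R (natural join on B): {(12, w, 12, k, 13, d), (12, w, 12, k, 31, d), (2, z, 5, d, 17, b), (2, z, 5, d, 17, k), (2, z, 5, d, 17, z), (26, k, 5, s, 33, b), (26, k, 5, s, 33, k), (26, k, 5, s, 33, z), (26, k, 5, s, 36, b), (26, k, 5, s, 36, k), (26, k, 5, s, 36, z), (34, k, 1, y, 33, c), (34, k, 1, y, 36, c)}
Selection B != 12: {(2, z, 5, d, 17, b), (2, z, 5, d, 17, k), (2, z, 5, d, 17, z), (26, k, 5, s, 33, b), (26, k, 5, s, 33, k), (26, k, 5, s, 33, z), (26, k, 5, s, 36, b), (26, k, 5, s, 36, k), (26, k, 5, s, 36, z), (34, k, 1, y, 33, c), (34, k, 1, y, 36, c)}
Projecting to B, G, D (4 duplicate(s) eliminated): {(1, k, c), (5, k, b), (5, k, k), (5, k, z), (5, z, b), (5, z, k), (5, z, z)}

{(1, k, c), (5, k, b), (5, k, k), (5, k, z), (5, z, b), (5, z, k), (5, z, z)}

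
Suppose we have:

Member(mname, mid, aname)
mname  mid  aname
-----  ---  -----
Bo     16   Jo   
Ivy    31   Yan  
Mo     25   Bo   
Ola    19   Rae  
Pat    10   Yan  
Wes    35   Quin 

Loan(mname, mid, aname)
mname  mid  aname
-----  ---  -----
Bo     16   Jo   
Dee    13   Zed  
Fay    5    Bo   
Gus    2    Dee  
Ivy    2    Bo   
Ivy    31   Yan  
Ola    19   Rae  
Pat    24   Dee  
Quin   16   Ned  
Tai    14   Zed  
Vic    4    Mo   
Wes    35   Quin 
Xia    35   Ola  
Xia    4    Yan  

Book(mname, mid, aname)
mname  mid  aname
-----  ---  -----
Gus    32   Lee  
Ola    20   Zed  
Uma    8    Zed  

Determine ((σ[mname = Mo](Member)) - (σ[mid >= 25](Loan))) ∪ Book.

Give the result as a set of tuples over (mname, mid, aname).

Selection mname = Mo: {(Mo, 25, Bo)}
Selection mid >= 25: {(Ivy, 31, Yan), (Wes, 35, Quin), (Xia, 35, Ola)}
Difference: {(Mo, 25, Bo)} with {(Ivy, 31, Yan), (Wes, 35, Quin), (Xia, 35, Ola)} → {(Mo, 25, Bo)}
Union: {(Mo, 25, Bo)} with {(Gus, 32, Lee), (Ola, 20, Zed), (Uma, 8, Zed)} → {(Gus, 32, Lee), (Mo, 25, Bo), (Ola, 20, Zed), (Uma, 8, Zed)}

{(Gus, 32, Lee), (Mo, 25, Bo), (Ola, 20, Zed), (Uma, 8, Zed)}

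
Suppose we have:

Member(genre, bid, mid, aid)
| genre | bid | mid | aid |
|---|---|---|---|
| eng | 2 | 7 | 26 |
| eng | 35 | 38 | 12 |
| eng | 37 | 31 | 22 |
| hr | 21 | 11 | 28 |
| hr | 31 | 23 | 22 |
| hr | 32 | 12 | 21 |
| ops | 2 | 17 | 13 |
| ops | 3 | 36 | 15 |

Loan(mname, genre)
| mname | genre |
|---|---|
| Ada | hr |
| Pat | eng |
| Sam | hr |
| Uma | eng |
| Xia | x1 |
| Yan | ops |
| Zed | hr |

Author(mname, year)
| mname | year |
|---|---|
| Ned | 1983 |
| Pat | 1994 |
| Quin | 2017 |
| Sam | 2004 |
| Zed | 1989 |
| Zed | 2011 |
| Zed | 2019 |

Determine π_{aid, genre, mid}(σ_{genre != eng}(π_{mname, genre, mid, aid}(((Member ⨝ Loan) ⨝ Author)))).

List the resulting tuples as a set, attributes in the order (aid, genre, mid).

{(21, hr, 12), (22, hr, 23), (28, hr, 11)}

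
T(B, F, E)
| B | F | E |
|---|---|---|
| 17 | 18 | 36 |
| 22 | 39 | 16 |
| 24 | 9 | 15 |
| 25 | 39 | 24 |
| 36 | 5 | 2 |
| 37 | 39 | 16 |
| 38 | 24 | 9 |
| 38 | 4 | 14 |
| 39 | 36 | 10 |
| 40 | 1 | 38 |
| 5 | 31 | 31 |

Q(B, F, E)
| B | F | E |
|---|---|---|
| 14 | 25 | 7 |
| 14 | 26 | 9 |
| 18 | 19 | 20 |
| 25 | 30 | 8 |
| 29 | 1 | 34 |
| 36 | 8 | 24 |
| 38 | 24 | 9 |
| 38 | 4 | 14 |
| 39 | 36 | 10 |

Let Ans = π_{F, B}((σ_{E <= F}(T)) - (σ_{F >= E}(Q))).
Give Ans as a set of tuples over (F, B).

{(31, 5), (39, 22), (39, 25), (39, 37), (5, 36)}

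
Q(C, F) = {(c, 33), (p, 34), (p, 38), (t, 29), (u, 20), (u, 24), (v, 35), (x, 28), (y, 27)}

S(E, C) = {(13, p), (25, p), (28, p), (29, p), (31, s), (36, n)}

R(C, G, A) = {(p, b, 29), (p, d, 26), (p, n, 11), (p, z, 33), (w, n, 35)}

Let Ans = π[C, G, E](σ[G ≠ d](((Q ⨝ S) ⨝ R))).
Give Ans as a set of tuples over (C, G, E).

Natural join on C: {(p, 34, 13), (p, 34, 25), (p, 34, 28), (p, 34, 29), (p, 38, 13), (p, 38, 25), (p, 38, 28), (p, 38, 29)}
Natural join on C: {(p, 34, 13, b, 29), (p, 34, 13, d, 26), (p, 34, 13, n, 11), (p, 34, 13, z, 33), (p, 34, 25, b, 29), (p, 34, 25, d, 26), (p, 34, 25, n, 11), (p, 34, 25, z, 33), (p, 34, 28, b, 29), (p, 34, 28, d, 26), (p, 34, 28, n, 11), (p, 34, 28, z, 33), (p, 34, 29, b, 29), (p, 34, 29, d, 26), (p, 34, 29, n, 11), (p, 34, 29, z, 33), (p, 38, 13, b, 29), (p, 38, 13, d, 26), (p, 38, 13, n, 11), (p, 38, 13, z, 33), (p, 38, 25, b, 29), (p, 38, 25, d, 26), (p, 38, 25, n, 11), (p, 38, 25, z, 33), (p, 38, 28, b, 29), (p, 38, 28, d, 26), (p, 38, 28, n, 11), (p, 38, 28, z, 33), (p, 38, 29, b, 29), (p, 38, 29, d, 26), (p, 38, 29, n, 11), (p, 38, 29, z, 33)}
Selection G ≠ d: {(p, 34, 13, b, 29), (p, 34, 13, n, 11), (p, 34, 13, z, 33), (p, 34, 25, b, 29), (p, 34, 25, n, 11), (p, 34, 25, z, 33), (p, 34, 28, b, 29), (p, 34, 28, n, 11), (p, 34, 28, z, 33), (p, 34, 29, b, 29), (p, 34, 29, n, 11), (p, 34, 29, z, 33), (p, 38, 13, b, 29), (p, 38, 13, n, 11), (p, 38, 13, z, 33), (p, 38, 25, b, 29), (p, 38, 25, n, 11), (p, 38, 25, z, 33), (p, 38, 28, b, 29), (p, 38, 28, n, 11), (p, 38, 28, z, 33), (p, 38, 29, b, 29), (p, 38, 29, n, 11), (p, 38, 29, z, 33)}
Keep only column(s) C, G, E (12 duplicate(s) eliminated): {(p, b, 13), (p, b, 25), (p, b, 28), (p, b, 29), (p, n, 13), (p, n, 25), (p, n, 28), (p, n, 29), (p, z, 13), (p, z, 25), (p, z, 28), (p, z, 29)}

{(p, b, 13), (p, b, 25), (p, b, 28), (p, b, 29), (p, n, 13), (p, n, 25), (p, n, 28), (p, n, 29), (p, z, 13), (p, z, 25), (p, z, 28), (p, z, 29)}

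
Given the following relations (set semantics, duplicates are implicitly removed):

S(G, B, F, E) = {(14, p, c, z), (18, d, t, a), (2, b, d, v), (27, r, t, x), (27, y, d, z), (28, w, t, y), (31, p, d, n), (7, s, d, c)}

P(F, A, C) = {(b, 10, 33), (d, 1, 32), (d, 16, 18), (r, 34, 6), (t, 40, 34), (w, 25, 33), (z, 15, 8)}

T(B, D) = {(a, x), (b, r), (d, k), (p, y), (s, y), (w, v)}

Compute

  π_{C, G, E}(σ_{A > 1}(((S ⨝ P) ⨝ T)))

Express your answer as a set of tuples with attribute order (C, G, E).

{(18, 2, v), (18, 31, n), (18, 7, c), (34, 18, a), (34, 28, y)}

S ⋈ P (natural join on F): {(18, d, t, a, 40, 34), (2, b, d, v, 1, 32), (2, b, d, v, 16, 18), (27, r, t, x, 40, 34), (27, y, d, z, 1, 32), (27, y, d, z, 16, 18), (28, w, t, y, 40, 34), (31, p, d, n, 1, 32), (31, p, d, n, 16, 18), (7, s, d, c, 1, 32), (7, s, d, c, 16, 18)}
(S ⨝ P) ⋈ T (natural join on B): {(18, d, t, a, 40, 34, k), (2, b, d, v, 1, 32, r), (2, b, d, v, 16, 18, r), (28, w, t, y, 40, 34, v), (31, p, d, n, 1, 32, y), (31, p, d, n, 16, 18, y), (7, s, d, c, 1, 32, y), (7, s, d, c, 16, 18, y)}
Filtering on A > 1 leaves {(18, d, t, a, 40, 34, k), (2, b, d, v, 16, 18, r), (28, w, t, y, 40, 34, v), (31, p, d, n, 16, 18, y), (7, s, d, c, 16, 18, y)}.
Projecting to C, G, E: {(18, 2, v), (18, 31, n), (18, 7, c), (34, 18, a), (34, 28, y)}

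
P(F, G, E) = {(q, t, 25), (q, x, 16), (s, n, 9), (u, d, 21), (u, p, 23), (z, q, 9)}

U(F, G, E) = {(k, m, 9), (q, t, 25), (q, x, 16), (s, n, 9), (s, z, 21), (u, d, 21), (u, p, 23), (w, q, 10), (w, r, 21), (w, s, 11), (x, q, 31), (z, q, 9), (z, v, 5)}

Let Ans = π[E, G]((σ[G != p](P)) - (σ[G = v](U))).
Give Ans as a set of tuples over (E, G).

{(16, x), (21, d), (25, t), (9, n), (9, q)}

σ[G != p]: keep tuples satisfying G != p → {(q, t, 25), (q, x, 16), (s, n, 9), (u, d, 21), (z, q, 9)}
σ[G = v]: keep tuples satisfying G = v → {(z, v, 5)}
Set difference of the two operands is {(q, t, 25), (q, x, 16), (s, n, 9), (u, d, 21), (z, q, 9)}.
π_{E, G} gives {(16, x), (21, d), (25, t), (9, n), (9, q)}.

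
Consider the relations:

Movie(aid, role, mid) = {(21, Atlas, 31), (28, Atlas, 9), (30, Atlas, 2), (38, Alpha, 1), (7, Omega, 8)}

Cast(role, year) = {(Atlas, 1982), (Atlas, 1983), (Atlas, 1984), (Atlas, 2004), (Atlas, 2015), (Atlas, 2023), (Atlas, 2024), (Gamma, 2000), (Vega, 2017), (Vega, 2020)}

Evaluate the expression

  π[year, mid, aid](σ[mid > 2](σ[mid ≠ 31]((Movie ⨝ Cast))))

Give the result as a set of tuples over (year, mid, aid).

Joining Movie and Cast on role yields {(21, Atlas, 31, 1982), (21, Atlas, 31, 1983), (21, Atlas, 31, 1984), (21, Atlas, 31, 2004), (21, Atlas, 31, 2015), (21, Atlas, 31, 2023), (21, Atlas, 31, 2024), (28, Atlas, 9, 1982), (28, Atlas, 9, 1983), (28, Atlas, 9, 1984), (28, Atlas, 9, 2004), (28, Atlas, 9, 2015), (28, Atlas, 9, 2023), (28, Atlas, 9, 2024), (30, Atlas, 2, 1982), (30, Atlas, 2, 1983), (30, Atlas, 2, 1984), (30, Atlas, 2, 2004), (30, Atlas, 2, 2015), (30, Atlas, 2, 2023), (30, Atlas, 2, 2024)}.
Selection mid ≠ 31: {(28, Atlas, 9, 1982), (28, Atlas, 9, 1983), (28, Atlas, 9, 1984), (28, Atlas, 9, 2004), (28, Atlas, 9, 2015), (28, Atlas, 9, 2023), (28, Atlas, 9, 2024), (30, Atlas, 2, 1982), (30, Atlas, 2, 1983), (30, Atlas, 2, 1984), (30, Atlas, 2, 2004), (30, Atlas, 2, 2015), (30, Atlas, 2, 2023), (30, Atlas, 2, 2024)}
Selection mid > 2: {(28, Atlas, 9, 1982), (28, Atlas, 9, 1983), (28, Atlas, 9, 1984), (28, Atlas, 9, 2004), (28, Atlas, 9, 2015), (28, Atlas, 9, 2023), (28, Atlas, 9, 2024)}
Keep only column(s) year, mid, aid: {(1982, 9, 28), (1983, 9, 28), (1984, 9, 28), (2004, 9, 28), (2015, 9, 28), (2023, 9, 28), (2024, 9, 28)}

{(1982, 9, 28), (1983, 9, 28), (1984, 9, 28), (2004, 9, 28), (2015, 9, 28), (2023, 9, 28), (2024, 9, 28)}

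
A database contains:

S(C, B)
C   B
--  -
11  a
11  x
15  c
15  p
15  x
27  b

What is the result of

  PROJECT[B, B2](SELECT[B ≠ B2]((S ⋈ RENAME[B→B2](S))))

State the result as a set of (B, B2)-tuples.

ρ[B→B2]: schema becomes (C, B2); tuples unchanged.
Natural join on C: {(11, a, a), (11, a, x), (11, x, a), (11, x, x), (15, c, c), (15, c, p), (15, c, x), (15, p, c), (15, p, p), (15, p, x), (15, x, c), (15, x, p), (15, x, x), (27, b, b)}
σ[B ≠ B2]: keep tuples satisfying B ≠ B2 → {(11, a, x), (11, x, a), (15, c, p), (15, c, x), (15, p, c), (15, p, x), (15, x, c), (15, x, p)}
π_{B, B2} gives {(a, x), (c, p), (c, x), (p, c), (p, x), (x, a), (x, c), (x, p)}.

{(a, x), (c, p), (c, x), (p, c), (p, x), (x, a), (x, c), (x, p)}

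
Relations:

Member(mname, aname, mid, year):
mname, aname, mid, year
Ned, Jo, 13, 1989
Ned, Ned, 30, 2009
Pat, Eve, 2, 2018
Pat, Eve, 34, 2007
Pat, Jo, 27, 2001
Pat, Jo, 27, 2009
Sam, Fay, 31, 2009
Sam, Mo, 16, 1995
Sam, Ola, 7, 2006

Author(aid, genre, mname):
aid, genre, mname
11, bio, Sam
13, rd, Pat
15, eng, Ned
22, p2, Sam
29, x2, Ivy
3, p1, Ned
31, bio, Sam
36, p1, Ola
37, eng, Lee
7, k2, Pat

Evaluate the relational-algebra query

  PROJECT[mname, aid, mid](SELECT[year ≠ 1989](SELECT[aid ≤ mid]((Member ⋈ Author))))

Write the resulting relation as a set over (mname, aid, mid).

{(Ned, 15, 30), (Ned, 3, 30), (Pat, 13, 27), (Pat, 13, 34), (Pat, 7, 27), (Pat, 7, 34), (Sam, 11, 16), (Sam, 11, 31), (Sam, 22, 31), (Sam, 31, 31)}

Joining Member and Author on mname yields {(Ned, Jo, 13, 1989, 15, eng), (Ned, Jo, 13, 1989, 3, p1), (Ned, Ned, 30, 2009, 15, eng), (Ned, Ned, 30, 2009, 3, p1), (Pat, Eve, 2, 2018, 13, rd), (Pat, Eve, 2, 2018, 7, k2), (Pat, Eve, 34, 2007, 13, rd), (Pat, Eve, 34, 2007, 7, k2), (Pat, Jo, 27, 2001, 13, rd), (Pat, Jo, 27, 2001, 7, k2), (Pat, Jo, 27, 2009, 13, rd), (Pat, Jo, 27, 2009, 7, k2), (Sam, Fay, 31, 2009, 11, bio), (Sam, Fay, 31, 2009, 22, p2), (Sam, Fay, 31, 2009, 31, bio), (Sam, Mo, 16, 1995, 11, bio), (Sam, Mo, 16, 1995, 22, p2), (Sam, Mo, 16, 1995, 31, bio), (Sam, Ola, 7, 2006, 11, bio), (Sam, Ola, 7, 2006, 22, p2), (Sam, Ola, 7, 2006, 31, bio)}.
Filtering on aid ≤ mid leaves {(Ned, Jo, 13, 1989, 3, p1), (Ned, Ned, 30, 2009, 15, eng), (Ned, Ned, 30, 2009, 3, p1), (Pat, Eve, 34, 2007, 13, rd), (Pat, Eve, 34, 2007, 7, k2), (Pat, Jo, 27, 2001, 13, rd), (Pat, Jo, 27, 2001, 7, k2), (Pat, Jo, 27, 2009, 13, rd), (Pat, Jo, 27, 2009, 7, k2), (Sam, Fay, 31, 2009, 11, bio), (Sam, Fay, 31, 2009, 22, p2), (Sam, Fay, 31, 2009, 31, bio), (Sam, Mo, 16, 1995, 11, bio)}.
Filtering on year ≠ 1989 leaves {(Ned, Ned, 30, 2009, 15, eng), (Ned, Ned, 30, 2009, 3, p1), (Pat, Eve, 34, 2007, 13, rd), (Pat, Eve, 34, 2007, 7, k2), (Pat, Jo, 27, 2001, 13, rd), (Pat, Jo, 27, 2001, 7, k2), (Pat, Jo, 27, 2009, 13, rd), (Pat, Jo, 27, 2009, 7, k2), (Sam, Fay, 31, 2009, 11, bio), (Sam, Fay, 31, 2009, 22, p2), (Sam, Fay, 31, 2009, 31, bio), (Sam, Mo, 16, 1995, 11, bio)}.
π[mname, aid, mid]: project onto (mname, aid, mid) (2 duplicate(s) eliminated) → {(Ned, 15, 30), (Ned, 3, 30), (Pat, 13, 27), (Pat, 13, 34), (Pat, 7, 27), (Pat, 7, 34), (Sam, 11, 16), (Sam, 11, 31), (Sam, 22, 31), (Sam, 31, 31)}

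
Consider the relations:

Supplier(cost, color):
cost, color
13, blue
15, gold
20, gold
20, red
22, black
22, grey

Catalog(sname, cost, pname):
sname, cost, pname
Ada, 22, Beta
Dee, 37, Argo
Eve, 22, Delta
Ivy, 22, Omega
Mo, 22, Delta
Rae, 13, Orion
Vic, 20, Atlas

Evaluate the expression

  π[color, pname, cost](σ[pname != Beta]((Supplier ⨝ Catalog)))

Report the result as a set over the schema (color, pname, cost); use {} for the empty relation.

Joining Supplier and Catalog on cost yields {(13, blue, Rae, Orion), (20, gold, Vic, Atlas), (20, red, Vic, Atlas), (22, black, Ada, Beta), (22, black, Eve, Delta), (22, black, Ivy, Omega), (22, black, Mo, Delta), (22, grey, Ada, Beta), (22, grey, Eve, Delta), (22, grey, Ivy, Omega), (22, grey, Mo, Delta)}.
Apply σ_{pname != Beta}; surviving tuples: {(13, blue, Rae, Orion), (20, gold, Vic, Atlas), (20, red, Vic, Atlas), (22, black, Eve, Delta), (22, black, Ivy, Omega), (22, black, Mo, Delta), (22, grey, Eve, Delta), (22, grey, Ivy, Omega), (22, grey, Mo, Delta)}
Keep only column(s) color, pname, cost (2 duplicate(s) eliminated): {(black, Delta, 22), (black, Omega, 22), (blue, Orion, 13), (gold, Atlas, 20), (grey, Delta, 22), (grey, Omega, 22), (red, Atlas, 20)}

{(black, Delta, 22), (black, Omega, 22), (blue, Orion, 13), (gold, Atlas, 20), (grey, Delta, 22), (grey, Omega, 22), (red, Atlas, 20)}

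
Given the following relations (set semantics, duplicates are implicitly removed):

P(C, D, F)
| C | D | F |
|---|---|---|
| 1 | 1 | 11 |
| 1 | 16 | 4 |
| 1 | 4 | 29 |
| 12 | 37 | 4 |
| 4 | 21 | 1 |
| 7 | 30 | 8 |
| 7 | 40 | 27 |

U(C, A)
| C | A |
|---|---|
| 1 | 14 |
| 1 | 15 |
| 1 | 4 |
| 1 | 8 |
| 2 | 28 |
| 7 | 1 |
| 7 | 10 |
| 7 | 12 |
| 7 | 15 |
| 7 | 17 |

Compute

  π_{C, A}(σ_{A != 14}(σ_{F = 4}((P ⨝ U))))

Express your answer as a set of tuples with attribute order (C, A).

{(1, 15), (1, 4), (1, 8)}

Joining P and U on C yields {(1, 1, 11, 14), (1, 1, 11, 15), (1, 1, 11, 4), (1, 1, 11, 8), (1, 16, 4, 14), (1, 16, 4, 15), (1, 16, 4, 4), (1, 16, 4, 8), (1, 4, 29, 14), (1, 4, 29, 15), (1, 4, 29, 4), (1, 4, 29, 8), (7, 30, 8, 1), (7, 30, 8, 10), (7, 30, 8, 12), (7, 30, 8, 15), (7, 30, 8, 17), (7, 40, 27, 1), (7, 40, 27, 10), (7, 40, 27, 12), (7, 40, 27, 15), (7, 40, 27, 17)}.
Apply σ_{F = 4}; surviving tuples: {(1, 16, 4, 14), (1, 16, 4, 15), (1, 16, 4, 4), (1, 16, 4, 8)}
Apply σ_{A != 14}; surviving tuples: {(1, 16, 4, 15), (1, 16, 4, 4), (1, 16, 4, 8)}
Keep only column(s) C, A: {(1, 15), (1, 4), (1, 8)}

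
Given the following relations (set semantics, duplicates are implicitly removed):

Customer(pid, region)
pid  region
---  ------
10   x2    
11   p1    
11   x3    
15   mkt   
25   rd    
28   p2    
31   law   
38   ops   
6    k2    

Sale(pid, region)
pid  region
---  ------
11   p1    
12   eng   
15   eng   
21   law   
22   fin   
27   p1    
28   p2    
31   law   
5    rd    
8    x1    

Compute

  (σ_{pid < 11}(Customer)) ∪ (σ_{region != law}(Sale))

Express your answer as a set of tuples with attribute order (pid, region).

Filtering on pid < 11 leaves {(10, x2), (6, k2)}.
Filtering on region != law leaves {(11, p1), (12, eng), (15, eng), (22, fin), (27, p1), (28, p2), (5, rd), (8, x1)}.
Union: {(10, x2), (6, k2)} with {(11, p1), (12, eng), (15, eng), (22, fin), (27, p1), (28, p2), (5, rd), (8, x1)} → {(10, x2), (11, p1), (12, eng), (15, eng), (22, fin), (27, p1), (28, p2), (5, rd), (6, k2), (8, x1)}

{(10, x2), (11, p1), (12, eng), (15, eng), (22, fin), (27, p1), (28, p2), (5, rd), (6, k2), (8, x1)}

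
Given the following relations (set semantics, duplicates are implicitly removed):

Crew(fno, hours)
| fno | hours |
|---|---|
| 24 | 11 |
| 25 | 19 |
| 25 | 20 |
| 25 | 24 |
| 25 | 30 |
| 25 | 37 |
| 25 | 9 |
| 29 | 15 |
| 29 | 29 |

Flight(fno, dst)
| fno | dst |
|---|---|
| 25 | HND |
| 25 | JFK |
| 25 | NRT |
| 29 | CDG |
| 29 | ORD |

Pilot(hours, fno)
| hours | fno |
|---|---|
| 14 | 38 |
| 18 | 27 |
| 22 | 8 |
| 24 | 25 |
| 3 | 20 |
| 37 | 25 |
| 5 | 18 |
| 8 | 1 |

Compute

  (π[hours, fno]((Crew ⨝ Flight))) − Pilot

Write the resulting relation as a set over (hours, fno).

Natural join on fno: {(25, 19, HND), (25, 19, JFK), (25, 19, NRT), (25, 20, HND), (25, 20, JFK), (25, 20, NRT), (25, 24, HND), (25, 24, JFK), (25, 24, NRT), (25, 30, HND), (25, 30, JFK), (25, 30, NRT), (25, 37, HND), (25, 37, JFK), (25, 37, NRT), (25, 9, HND), (25, 9, JFK), (25, 9, NRT), (29, 15, CDG), (29, 15, ORD), (29, 29, CDG), (29, 29, ORD)}
π[hours, fno]: project onto (hours, fno) (14 duplicate(s) eliminated) → {(15, 29), (19, 25), (20, 25), (24, 25), (29, 29), (30, 25), (37, 25), (9, 25)}
Set difference of the two operands is {(15, 29), (19, 25), (20, 25), (29, 29), (30, 25), (9, 25)}.

{(15, 29), (19, 25), (20, 25), (29, 29), (30, 25), (9, 25)}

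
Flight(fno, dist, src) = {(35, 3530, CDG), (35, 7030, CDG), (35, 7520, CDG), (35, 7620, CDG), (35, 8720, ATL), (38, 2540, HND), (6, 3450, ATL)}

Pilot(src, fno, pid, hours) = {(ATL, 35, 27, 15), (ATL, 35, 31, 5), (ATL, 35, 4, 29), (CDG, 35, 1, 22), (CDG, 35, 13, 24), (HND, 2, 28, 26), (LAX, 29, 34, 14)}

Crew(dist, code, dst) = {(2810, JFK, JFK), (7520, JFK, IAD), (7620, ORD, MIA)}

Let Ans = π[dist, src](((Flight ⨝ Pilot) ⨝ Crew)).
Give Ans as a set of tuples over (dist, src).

{(7520, CDG), (7620, CDG)}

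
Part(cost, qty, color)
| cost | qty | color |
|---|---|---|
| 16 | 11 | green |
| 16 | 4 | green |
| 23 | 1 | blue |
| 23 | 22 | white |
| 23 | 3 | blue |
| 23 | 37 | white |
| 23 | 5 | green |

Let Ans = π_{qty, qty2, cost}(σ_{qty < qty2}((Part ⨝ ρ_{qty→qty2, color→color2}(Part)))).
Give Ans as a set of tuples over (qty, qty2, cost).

ρ[qty→qty2, color→color2]: schema becomes (cost, qty2, color2); tuples unchanged.
Joining Part and ρ_{qty→qty2, color→color2}(Part) on cost yields {(16, 11, green, 11, green), (16, 11, green, 4, green), (16, 4, green, 11, green), (16, 4, green, 4, green), (23, 1, blue, 1, blue), (23, 1, blue, 22, white), (23, 1, blue, 3, blue), (23, 1, blue, 37, white), (23, 1, blue, 5, green), (23, 22, white, 1, blue), (23, 22, white, 22, white), (23, 22, white, 3, blue), (23, 22, white, 37, white), (23, 22, white, 5, green), (23, 3, blue, 1, blue), (23, 3, blue, 22, white), (23, 3, blue, 3, blue), (23, 3, blue, 37, white), (23, 3, blue, 5, green), (23, 37, white, 1, blue), (23, 37, white, 22, white), (23, 37, white, 3, blue), (23, 37, white, 37, white), (23, 37, white, 5, green), (23, 5, green, 1, blue), (23, 5, green, 22, white), (23, 5, green, 3, blue), (23, 5, green, 37, white), (23, 5, green, 5, green)}.
σ[qty < qty2]: keep tuples satisfying qty < qty2 → {(16, 4, green, 11, green), (23, 1, blue, 22, white), (23, 1, blue, 3, blue), (23, 1, blue, 37, white), (23, 1, blue, 5, green), (23, 22, white, 37, white), (23, 3, blue, 22, white), (23, 3, blue, 37, white), (23, 3, blue, 5, green), (23, 5, green, 22, white), (23, 5, green, 37, white)}
π[qty, qty2, cost]: project onto (qty, qty2, cost) → {(1, 22, 23), (1, 3, 23), (1, 37, 23), (1, 5, 23), (22, 37, 23), (3, 22, 23), (3, 37, 23), (3, 5, 23), (4, 11, 16), (5, 22, 23), (5, 37, 23)}

{(1, 22, 23), (1, 3, 23), (1, 37, 23), (1, 5, 23), (22, 37, 23), (3, 22, 23), (3, 37, 23), (3, 5, 23), (4, 11, 16), (5, 22, 23), (5, 37, 23)}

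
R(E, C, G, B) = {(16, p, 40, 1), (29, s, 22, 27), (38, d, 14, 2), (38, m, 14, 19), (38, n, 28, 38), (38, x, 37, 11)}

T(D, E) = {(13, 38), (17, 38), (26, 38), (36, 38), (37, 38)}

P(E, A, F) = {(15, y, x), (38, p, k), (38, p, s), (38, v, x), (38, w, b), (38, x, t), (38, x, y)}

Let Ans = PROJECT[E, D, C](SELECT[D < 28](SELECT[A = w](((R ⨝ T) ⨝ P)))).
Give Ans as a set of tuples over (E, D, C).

{(38, 13, d), (38, 13, m), (38, 13, n), (38, 13, x), (38, 17, d), (38, 17, m), (38, 17, n), (38, 17, x), (38, 26, d), (38, 26, m), (38, 26, n), (38, 26, x)}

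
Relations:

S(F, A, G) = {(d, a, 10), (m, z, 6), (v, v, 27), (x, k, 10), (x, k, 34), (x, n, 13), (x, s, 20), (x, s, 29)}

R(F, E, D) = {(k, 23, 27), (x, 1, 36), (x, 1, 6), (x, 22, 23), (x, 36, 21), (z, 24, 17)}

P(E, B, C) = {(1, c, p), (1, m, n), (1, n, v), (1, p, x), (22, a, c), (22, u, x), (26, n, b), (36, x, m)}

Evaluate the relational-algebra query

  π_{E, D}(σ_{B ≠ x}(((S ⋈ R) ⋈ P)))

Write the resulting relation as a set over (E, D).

{(1, 36), (1, 6), (22, 23)}

Joining S and R on F yields {(x, k, 10, 1, 36), (x, k, 10, 1, 6), (x, k, 10, 22, 23), (x, k, 10, 36, 21), (x, k, 34, 1, 36), (x, k, 34, 1, 6), (x, k, 34, 22, 23), (x, k, 34, 36, 21), (x, n, 13, 1, 36), (x, n, 13, 1, 6), (x, n, 13, 22, 23), (x, n, 13, 36, 21), (x, s, 20, 1, 36), (x, s, 20, 1, 6), (x, s, 20, 22, 23), (x, s, 20, 36, 21), (x, s, 29, 1, 36), (x, s, 29, 1, 6), (x, s, 29, 22, 23), (x, s, 29, 36, 21)}.
Joining (S ⋈ R) and P on E yields {(x, k, 10, 1, 36, c, p), (x, k, 10, 1, 36, m, n), (x, k, 10, 1, 36, n, v), (x, k, 10, 1, 36, p, x), (x, k, 10, 1, 6, c, p), (x, k, 10, 1, 6, m, n), (x, k, 10, 1, 6, n, v), (x, k, 10, 1, 6, p, x), (x, k, 10, 22, 23, a, c), (x, k, 10, 22, 23, u, x), (x, k, 10, 36, 21, x, m), (x, k, 34, 1, 36, c, p), (x, k, 34, 1, 36, m, n), (x, k, 34, 1, 36, n, v), (x, k, 34, 1, 36, p, x), (x, k, 34, 1, 6, c, p), (x, k, 34, 1, 6, m, n), (x, k, 34, 1, 6, n, v), (x, k, 34, 1, 6, p, x), (x, k, 34, 22, 23, a, c), (x, k, 34, 22, 23, u, x), (x, k, 34, 36, 21, x, m), (x, n, 13, 1, 36, c, p), (x, n, 13, 1, 36, m, n), (x, n, 13, 1, 36, n, v), (x, n, 13, 1, 36, p, x), (x, n, 13, 1, 6, c, p), (x, n, 13, 1, 6, m, n), (x, n, 13, 1, 6, n, v), (x, n, 13, 1, 6, p, x), (x, n, 13, 22, 23, a, c), (x, n, 13, 22, 23, u, x), (x, n, 13, 36, 21, x, m), (x, s, 20, 1, 36, c, p), (x, s, 20, 1, 36, m, n), (x, s, 20, 1, 36, n, v), (x, s, 20, 1, 36, p, x), (x, s, 20, 1, 6, c, p), (x, s, 20, 1, 6, m, n), (x, s, 20, 1, 6, n, v), (x, s, 20, 1, 6, p, x), (x, s, 20, 22, 23, a, c), (x, s, 20, 22, 23, u, x), (x, s, 20, 36, 21, x, m), (x, s, 29, 1, 36, c, p), (x, s, 29, 1, 36, m, n), (x, s, 29, 1, 36, n, v), (x, s, 29, 1, 36, p, x), (x, s, 29, 1, 6, c, p), (x, s, 29, 1, 6, m, n), (x, s, 29, 1, 6, n, v), (x, s, 29, 1, 6, p, x), (x, s, 29, 22, 23, a, c), (x, s, 29, 22, 23, u, x), (x, s, 29, 36, 21, x, m)}.
Apply σ_{B ≠ x}; surviving tuples: {(x, k, 10, 1, 36, c, p), (x, k, 10, 1, 36, m, n), (x, k, 10, 1, 36, n, v), (x, k, 10, 1, 36, p, x), (x, k, 10, 1, 6, c, p), (x, k, 10, 1, 6, m, n), (x, k, 10, 1, 6, n, v), (x, k, 10, 1, 6, p, x), (x, k, 10, 22, 23, a, c), (x, k, 10, 22, 23, u, x), (x, k, 34, 1, 36, c, p), (x, k, 34, 1, 36, m, n), (x, k, 34, 1, 36, n, v), (x, k, 34, 1, 36, p, x), (x, k, 34, 1, 6, c, p), (x, k, 34, 1, 6, m, n), (x, k, 34, 1, 6, n, v), (x, k, 34, 1, 6, p, x), (x, k, 34, 22, 23, a, c), (x, k, 34, 22, 23, u, x), (x, n, 13, 1, 36, c, p), (x, n, 13, 1, 36, m, n), (x, n, 13, 1, 36, n, v), (x, n, 13, 1, 36, p, x), (x, n, 13, 1, 6, c, p), (x, n, 13, 1, 6, m, n), (x, n, 13, 1, 6, n, v), (x, n, 13, 1, 6, p, x), (x, n, 13, 22, 23, a, c), (x, n, 13, 22, 23, u, x), (x, s, 20, 1, 36, c, p), (x, s, 20, 1, 36, m, n), (x, s, 20, 1, 36, n, v), (x, s, 20, 1, 36, p, x), (x, s, 20, 1, 6, c, p), (x, s, 20, 1, 6, m, n), (x, s, 20, 1, 6, n, v), (x, s, 20, 1, 6, p, x), (x, s, 20, 22, 23, a, c), (x, s, 20, 22, 23, u, x), (x, s, 29, 1, 36, c, p), (x, s, 29, 1, 36, m, n), (x, s, 29, 1, 36, n, v), (x, s, 29, 1, 36, p, x), (x, s, 29, 1, 6, c, p), (x, s, 29, 1, 6, m, n), (x, s, 29, 1, 6, n, v), (x, s, 29, 1, 6, p, x), (x, s, 29, 22, 23, a, c), (x, s, 29, 22, 23, u, x)}
Projecting to E, D (47 duplicate(s) eliminated): {(1, 36), (1, 6), (22, 23)}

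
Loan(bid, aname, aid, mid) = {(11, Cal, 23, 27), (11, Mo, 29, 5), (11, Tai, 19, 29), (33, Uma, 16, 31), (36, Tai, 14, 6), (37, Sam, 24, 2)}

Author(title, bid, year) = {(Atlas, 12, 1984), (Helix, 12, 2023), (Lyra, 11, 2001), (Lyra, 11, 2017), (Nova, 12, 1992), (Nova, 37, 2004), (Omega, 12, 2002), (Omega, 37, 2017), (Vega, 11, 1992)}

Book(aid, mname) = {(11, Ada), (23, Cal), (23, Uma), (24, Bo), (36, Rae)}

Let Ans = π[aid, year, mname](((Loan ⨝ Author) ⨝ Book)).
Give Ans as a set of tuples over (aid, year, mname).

Joining Loan and Author on bid yields {(11, Cal, 23, 27, Lyra, 2001), (11, Cal, 23, 27, Lyra, 2017), (11, Cal, 23, 27, Vega, 1992), (11, Mo, 29, 5, Lyra, 2001), (11, Mo, 29, 5, Lyra, 2017), (11, Mo, 29, 5, Vega, 1992), (11, Tai, 19, 29, Lyra, 2001), (11, Tai, 19, 29, Lyra, 2017), (11, Tai, 19, 29, Vega, 1992), (37, Sam, 24, 2, Nova, 2004), (37, Sam, 24, 2, Omega, 2017)}.
Joining (Loan ⨝ Author) and Book on aid yields {(11, Cal, 23, 27, Lyra, 2001, Cal), (11, Cal, 23, 27, Lyra, 2001, Uma), (11, Cal, 23, 27, Lyra, 2017, Cal), (11, Cal, 23, 27, Lyra, 2017, Uma), (11, Cal, 23, 27, Vega, 1992, Cal), (11, Cal, 23, 27, Vega, 1992, Uma), (37, Sam, 24, 2, Nova, 2004, Bo), (37, Sam, 24, 2, Omega, 2017, Bo)}.
Keep only column(s) aid, year, mname: {(23, 1992, Cal), (23, 1992, Uma), (23, 2001, Cal), (23, 2001, Uma), (23, 2017, Cal), (23, 2017, Uma), (24, 2004, Bo), (24, 2017, Bo)}

{(23, 1992, Cal), (23, 1992, Uma), (23, 2001, Cal), (23, 2001, Uma), (23, 2017, Cal), (23, 2017, Uma), (24, 2004, Bo), (24, 2017, Bo)}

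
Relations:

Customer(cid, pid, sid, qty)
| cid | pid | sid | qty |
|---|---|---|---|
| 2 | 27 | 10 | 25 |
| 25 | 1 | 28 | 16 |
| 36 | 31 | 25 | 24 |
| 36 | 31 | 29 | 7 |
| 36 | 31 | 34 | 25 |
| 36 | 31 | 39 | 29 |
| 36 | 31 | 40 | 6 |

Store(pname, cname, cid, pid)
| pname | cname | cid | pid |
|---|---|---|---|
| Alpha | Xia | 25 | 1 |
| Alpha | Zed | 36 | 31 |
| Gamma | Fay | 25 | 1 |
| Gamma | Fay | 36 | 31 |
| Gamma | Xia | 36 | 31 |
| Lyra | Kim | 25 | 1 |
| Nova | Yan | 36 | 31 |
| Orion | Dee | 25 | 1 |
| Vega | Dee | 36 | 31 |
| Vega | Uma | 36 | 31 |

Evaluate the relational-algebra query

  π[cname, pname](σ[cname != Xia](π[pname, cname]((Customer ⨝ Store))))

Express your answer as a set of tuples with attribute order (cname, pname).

{(Dee, Orion), (Dee, Vega), (Fay, Gamma), (Kim, Lyra), (Uma, Vega), (Yan, Nova), (Zed, Alpha)}

Natural join on cid, pid: {(25, 1, 28, 16, Alpha, Xia), (25, 1, 28, 16, Gamma, Fay), (25, 1, 28, 16, Lyra, Kim), (25, 1, 28, 16, Orion, Dee), (36, 31, 25, 24, Alpha, Zed), (36, 31, 25, 24, Gamma, Fay), (36, 31, 25, 24, Gamma, Xia), (36, 31, 25, 24, Nova, Yan), (36, 31, 25, 24, Vega, Dee), (36, 31, 25, 24, Vega, Uma), (36, 31, 29, 7, Alpha, Zed), (36, 31, 29, 7, Gamma, Fay), (36, 31, 29, 7, Gamma, Xia), (36, 31, 29, 7, Nova, Yan), (36, 31, 29, 7, Vega, Dee), (36, 31, 29, 7, Vega, Uma), (36, 31, 34, 25, Alpha, Zed), (36, 31, 34, 25, Gamma, Fay), (36, 31, 34, 25, Gamma, Xia), (36, 31, 34, 25, Nova, Yan), (36, 31, 34, 25, Vega, Dee), (36, 31, 34, 25, Vega, Uma), (36, 31, 39, 29, Alpha, Zed), (36, 31, 39, 29, Gamma, Fay), (36, 31, 39, 29, Gamma, Xia), (36, 31, 39, 29, Nova, Yan), (36, 31, 39, 29, Vega, Dee), (36, 31, 39, 29, Vega, Uma), (36, 31, 40, 6, Alpha, Zed), (36, 31, 40, 6, Gamma, Fay), (36, 31, 40, 6, Gamma, Xia), (36, 31, 40, 6, Nova, Yan), (36, 31, 40, 6, Vega, Dee), (36, 31, 40, 6, Vega, Uma)}
Projecting to pname, cname (25 duplicate(s) eliminated): {(Alpha, Xia), (Alpha, Zed), (Gamma, Fay), (Gamma, Xia), (Lyra, Kim), (Nova, Yan), (Orion, Dee), (Vega, Dee), (Vega, Uma)}
Selection cname != Xia: {(Alpha, Zed), (Gamma, Fay), (Lyra, Kim), (Nova, Yan), (Orion, Dee), (Vega, Dee), (Vega, Uma)}
Projecting to cname, pname: {(Dee, Orion), (Dee, Vega), (Fay, Gamma), (Kim, Lyra), (Uma, Vega), (Yan, Nova), (Zed, Alpha)}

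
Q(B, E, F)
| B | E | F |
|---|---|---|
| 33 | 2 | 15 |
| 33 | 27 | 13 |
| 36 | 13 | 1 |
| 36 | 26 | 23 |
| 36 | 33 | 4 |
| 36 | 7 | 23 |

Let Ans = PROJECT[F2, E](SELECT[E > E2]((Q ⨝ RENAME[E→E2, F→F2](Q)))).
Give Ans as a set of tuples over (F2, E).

{(1, 26), (1, 33), (15, 27), (23, 13), (23, 26), (23, 33)}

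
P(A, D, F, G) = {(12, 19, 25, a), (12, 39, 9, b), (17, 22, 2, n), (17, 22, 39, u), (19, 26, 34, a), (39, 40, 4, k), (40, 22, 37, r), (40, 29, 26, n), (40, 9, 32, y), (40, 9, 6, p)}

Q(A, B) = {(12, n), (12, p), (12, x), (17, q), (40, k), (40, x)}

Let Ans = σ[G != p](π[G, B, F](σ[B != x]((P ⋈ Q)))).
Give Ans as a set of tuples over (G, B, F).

{(a, n, 25), (a, p, 25), (b, n, 9), (b, p, 9), (n, k, 26), (n, q, 2), (r, k, 37), (u, q, 39), (y, k, 32)}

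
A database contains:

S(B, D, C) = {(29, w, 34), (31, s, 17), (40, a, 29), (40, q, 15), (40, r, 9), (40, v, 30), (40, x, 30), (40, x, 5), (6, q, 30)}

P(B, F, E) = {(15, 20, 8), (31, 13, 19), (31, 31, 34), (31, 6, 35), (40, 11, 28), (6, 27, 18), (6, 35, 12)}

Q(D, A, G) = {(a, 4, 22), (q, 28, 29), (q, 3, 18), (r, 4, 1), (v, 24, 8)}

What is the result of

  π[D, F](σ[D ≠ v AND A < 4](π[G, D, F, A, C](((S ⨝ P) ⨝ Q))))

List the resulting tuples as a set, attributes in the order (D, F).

{(q, 11), (q, 27), (q, 35)}

Natural join on B: {(31, s, 17, 13, 19), (31, s, 17, 31, 34), (31, s, 17, 6, 35), (40, a, 29, 11, 28), (40, q, 15, 11, 28), (40, r, 9, 11, 28), (40, v, 30, 11, 28), (40, x, 30, 11, 28), (40, x, 5, 11, 28), (6, q, 30, 27, 18), (6, q, 30, 35, 12)}
Natural join on D: {(40, a, 29, 11, 28, 4, 22), (40, q, 15, 11, 28, 28, 29), (40, q, 15, 11, 28, 3, 18), (40, r, 9, 11, 28, 4, 1), (40, v, 30, 11, 28, 24, 8), (6, q, 30, 27, 18, 28, 29), (6, q, 30, 27, 18, 3, 18), (6, q, 30, 35, 12, 28, 29), (6, q, 30, 35, 12, 3, 18)}
Keep only column(s) G, D, F, A, C: {(1, r, 11, 4, 9), (18, q, 11, 3, 15), (18, q, 27, 3, 30), (18, q, 35, 3, 30), (22, a, 11, 4, 29), (29, q, 11, 28, 15), (29, q, 27, 28, 30), (29, q, 35, 28, 30), (8, v, 11, 24, 30)}
Filtering on D ≠ v AND A < 4 leaves {(18, q, 11, 3, 15), (18, q, 27, 3, 30), (18, q, 35, 3, 30)}.
Keep only column(s) D, F: {(q, 11), (q, 27), (q, 35)}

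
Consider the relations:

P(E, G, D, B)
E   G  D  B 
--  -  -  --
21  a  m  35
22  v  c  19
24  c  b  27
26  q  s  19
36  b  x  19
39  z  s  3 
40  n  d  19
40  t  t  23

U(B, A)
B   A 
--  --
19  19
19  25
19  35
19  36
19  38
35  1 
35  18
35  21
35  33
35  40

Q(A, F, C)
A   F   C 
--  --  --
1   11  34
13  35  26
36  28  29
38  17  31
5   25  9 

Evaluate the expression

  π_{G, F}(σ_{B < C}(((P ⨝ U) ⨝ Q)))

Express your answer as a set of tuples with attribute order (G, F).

P ⋈ U (natural join on B): {(21, a, m, 35, 1), (21, a, m, 35, 18), (21, a, m, 35, 21), (21, a, m, 35, 33), (21, a, m, 35, 40), (22, v, c, 19, 19), (22, v, c, 19, 25), (22, v, c, 19, 35), (22, v, c, 19, 36), (22, v, c, 19, 38), (26, q, s, 19, 19), (26, q, s, 19, 25), (26, q, s, 19, 35), (26, q, s, 19, 36), (26, q, s, 19, 38), (36, b, x, 19, 19), (36, b, x, 19, 25), (36, b, x, 19, 35), (36, b, x, 19, 36), (36, b, x, 19, 38), (40, n, d, 19, 19), (40, n, d, 19, 25), (40, n, d, 19, 35), (40, n, d, 19, 36), (40, n, d, 19, 38)}
(P ⨝ U) ⋈ Q (natural join on A): {(21, a, m, 35, 1, 11, 34), (22, v, c, 19, 36, 28, 29), (22, v, c, 19, 38, 17, 31), (26, q, s, 19, 36, 28, 29), (26, q, s, 19, 38, 17, 31), (36, b, x, 19, 36, 28, 29), (36, b, x, 19, 38, 17, 31), (40, n, d, 19, 36, 28, 29), (40, n, d, 19, 38, 17, 31)}
Filtering on B < C leaves {(22, v, c, 19, 36, 28, 29), (22, v, c, 19, 38, 17, 31), (26, q, s, 19, 36, 28, 29), (26, q, s, 19, 38, 17, 31), (36, b, x, 19, 36, 28, 29), (36, b, x, 19, 38, 17, 31), (40, n, d, 19, 36, 28, 29), (40, n, d, 19, 38, 17, 31)}.
Projecting to G, F: {(b, 17), (b, 28), (n, 17), (n, 28), (q, 17), (q, 28), (v, 17), (v, 28)}

{(b, 17), (b, 28), (n, 17), (n, 28), (q, 17), (q, 28), (v, 17), (v, 28)}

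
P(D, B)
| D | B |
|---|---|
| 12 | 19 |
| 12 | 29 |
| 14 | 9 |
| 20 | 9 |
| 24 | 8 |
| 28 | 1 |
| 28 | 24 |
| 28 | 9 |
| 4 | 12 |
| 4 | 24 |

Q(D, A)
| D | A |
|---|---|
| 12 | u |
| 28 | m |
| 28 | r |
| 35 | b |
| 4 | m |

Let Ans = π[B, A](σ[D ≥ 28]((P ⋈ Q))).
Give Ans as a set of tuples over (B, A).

P ⋈ Q (natural join on D): {(12, 19, u), (12, 29, u), (28, 1, m), (28, 1, r), (28, 24, m), (28, 24, r), (28, 9, m), (28, 9, r), (4, 12, m), (4, 24, m)}
Selection D ≥ 28: {(28, 1, m), (28, 1, r), (28, 24, m), (28, 24, r), (28, 9, m), (28, 9, r)}
Keep only column(s) B, A: {(1, m), (1, r), (24, m), (24, r), (9, m), (9, r)}

{(1, m), (1, r), (24, m), (24, r), (9, m), (9, r)}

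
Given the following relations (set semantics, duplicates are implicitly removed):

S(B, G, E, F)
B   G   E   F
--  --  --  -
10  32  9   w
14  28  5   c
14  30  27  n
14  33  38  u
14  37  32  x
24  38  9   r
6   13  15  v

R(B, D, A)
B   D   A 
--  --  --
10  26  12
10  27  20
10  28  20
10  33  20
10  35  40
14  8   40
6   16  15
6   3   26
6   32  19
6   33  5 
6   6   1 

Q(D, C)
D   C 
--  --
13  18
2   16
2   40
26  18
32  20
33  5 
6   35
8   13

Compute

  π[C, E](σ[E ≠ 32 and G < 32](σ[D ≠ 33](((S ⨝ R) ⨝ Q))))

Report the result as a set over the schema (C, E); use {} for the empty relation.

{(13, 27), (13, 5), (20, 15), (35, 15)}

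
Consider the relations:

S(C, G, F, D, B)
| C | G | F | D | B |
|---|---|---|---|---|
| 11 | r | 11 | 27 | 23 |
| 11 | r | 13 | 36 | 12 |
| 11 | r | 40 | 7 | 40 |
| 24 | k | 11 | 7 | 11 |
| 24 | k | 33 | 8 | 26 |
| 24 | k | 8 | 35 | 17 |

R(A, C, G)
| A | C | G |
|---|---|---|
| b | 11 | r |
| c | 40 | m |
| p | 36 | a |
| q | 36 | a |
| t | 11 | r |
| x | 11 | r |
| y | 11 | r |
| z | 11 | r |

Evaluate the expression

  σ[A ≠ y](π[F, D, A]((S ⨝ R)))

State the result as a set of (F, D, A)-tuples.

Joining S and R on C, G yields {(11, r, 11, 27, 23, b), (11, r, 11, 27, 23, t), (11, r, 11, 27, 23, x), (11, r, 11, 27, 23, y), (11, r, 11, 27, 23, z), (11, r, 13, 36, 12, b), (11, r, 13, 36, 12, t), (11, r, 13, 36, 12, x), (11, r, 13, 36, 12, y), (11, r, 13, 36, 12, z), (11, r, 40, 7, 40, b), (11, r, 40, 7, 40, t), (11, r, 40, 7, 40, x), (11, r, 40, 7, 40, y), (11, r, 40, 7, 40, z)}.
Keep only column(s) F, D, A: {(11, 27, b), (11, 27, t), (11, 27, x), (11, 27, y), (11, 27, z), (13, 36, b), (13, 36, t), (13, 36, x), (13, 36, y), (13, 36, z), (40, 7, b), (40, 7, t), (40, 7, x), (40, 7, y), (40, 7, z)}
Selection A ≠ y: {(11, 27, b), (11, 27, t), (11, 27, x), (11, 27, z), (13, 36, b), (13, 36, t), (13, 36, x), (13, 36, z), (40, 7, b), (40, 7, t), (40, 7, x), (40, 7, z)}

{(11, 27, b), (11, 27, t), (11, 27, x), (11, 27, z), (13, 36, b), (13, 36, t), (13, 36, x), (13, 36, z), (40, 7, b), (40, 7, t), (40, 7, x), (40, 7, z)}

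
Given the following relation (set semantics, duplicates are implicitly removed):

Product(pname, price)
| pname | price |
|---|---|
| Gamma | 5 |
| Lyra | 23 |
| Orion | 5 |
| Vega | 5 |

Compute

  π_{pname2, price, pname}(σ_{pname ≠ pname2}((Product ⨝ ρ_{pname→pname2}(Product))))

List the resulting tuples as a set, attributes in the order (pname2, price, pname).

ρ[pname→pname2]: schema becomes (pname2, price); tuples unchanged.
Product ⋈ ρ_{pname→pname2}(Product) (natural join on price): {(Gamma, 5, Gamma), (Gamma, 5, Orion), (Gamma, 5, Vega), (Lyra, 23, Lyra), (Orion, 5, Gamma), (Orion, 5, Orion), (Orion, 5, Vega), (Vega, 5, Gamma), (Vega, 5, Orion), (Vega, 5, Vega)}
Apply σ_{pname ≠ pname2}; surviving tuples: {(Gamma, 5, Orion), (Gamma, 5, Vega), (Orion, 5, Gamma), (Orion, 5, Vega), (Vega, 5, Gamma), (Vega, 5, Orion)}
Keep only column(s) pname2, price, pname: {(Gamma, 5, Orion), (Gamma, 5, Vega), (Orion, 5, Gamma), (Orion, 5, Vega), (Vega, 5, Gamma), (Vega, 5, Orion)}

{(Gamma, 5, Orion), (Gamma, 5, Vega), (Orion, 5, Gamma), (Orion, 5, Vega), (Vega, 5, Gamma), (Vega, 5, Orion)}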